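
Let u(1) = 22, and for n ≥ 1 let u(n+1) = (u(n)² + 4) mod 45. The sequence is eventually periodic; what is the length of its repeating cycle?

u(1) = 22, u(2) = 38, u(3) = 8, u(4) = 23, u(5) = 38.
Since u(5) = u(2) = 38, the sequence is eventually periodic: after a pre-period of length 1 it cycles with period 3.

3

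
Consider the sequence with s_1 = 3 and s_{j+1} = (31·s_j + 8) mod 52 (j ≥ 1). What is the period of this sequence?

4

Computing terms: s_1 = 3,  s_2 = 49,  s_3 = 19,  s_4 = 25,  s_5 = 3.
The sequence repeats with period 4.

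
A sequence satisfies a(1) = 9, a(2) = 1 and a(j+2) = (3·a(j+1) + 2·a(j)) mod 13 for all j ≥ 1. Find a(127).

7

Listing terms: a(1) = 9,  a(2) = 1,  a(3) = 8,  a(4) = 0,  a(5) = 3,  a(6) = 9,  a(7) = 7,  a(8) = 0,  a(9) = 1,  a(10) = 3,  a(11) = 11,  a(12) = 0,  a(13) = 9,  a(14) = 1.
Since (a(13), a(14)) = (a(1), a(2)) = (9, 1) (two consecutive terms determine the rest), the sequence is periodic with period 12.
(127 - 1) mod 12 = 6, so a(127) = a(7) = 7.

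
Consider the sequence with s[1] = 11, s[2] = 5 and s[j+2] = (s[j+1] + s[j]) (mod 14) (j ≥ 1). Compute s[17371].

5

We have s[1] = 11, s[2] = 5, s[3] = 2, s[4] = 7, s[5] = 9, s[6] = 2, s[7] = 11, s[8] = 13, s[9] = 10, s[10] = 9, s[11] = 5, s[12] = 0, s[13] = 5, s[14] = 5, s[15] = 10, s[16] = 1, s[17] = 11, s[18] = 12, s[19] = 9, s[20] = 7, s[21] = 2, s[22] = 9, s[23] = 11, s[24] = 6, s[25] = 3, s[26] = 9, s[27] = 12, s[28] = 7, s[29] = 5, s[30] = 12, s[31] = 3, s[32] = 1, s[33] = 4, s[34] = 5, s[35] = 9, s[36] = 0, s[37] = 9, s[38] = 9, s[39] = 4, s[40] = 13, s[41] = 3, s[42] = 2, s[43] = 5, s[44] = 7, s[45] = 12, s[46] = 5, s[47] = 3, s[48] = 8, s[49] = 11, s[50] = 5.
Since (s[49], s[50]) = (s[1], s[2]) = (11, 5) (two consecutive terms determine the rest), the sequence is periodic with period 48.
(17371 - 1) mod 48 = 42, so s[17371] = s[43] = 5.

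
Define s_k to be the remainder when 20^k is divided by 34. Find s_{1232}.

18

Listing terms: s_1 = 20,  s_2 = 26,  s_3 = 10,  s_4 = 30,  s_5 = 22,  s_6 = 32,  s_7 = 28,  s_8 = 16,  s_9 = 14,  s_{10} = 8,  s_{11} = 24,  s_{12} = 4,  s_{13} = 12,  s_{14} = 2,  s_{15} = 6,  s_{16} = 18,  s_{17} = 20.
Since s_{17} = s_1 = 20, the sequence is periodic with period 16.
(1232 - 1) mod 16 = 15, so s_{1232} = s_{16} = 18.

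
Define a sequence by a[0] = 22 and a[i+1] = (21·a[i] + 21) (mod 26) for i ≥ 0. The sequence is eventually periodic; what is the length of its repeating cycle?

4

We have a[0] = 22, a[1] = 15, a[2] = 24, a[3] = 5, a[4] = 22.
Since a[4] = a[0] = 22, the sequence is periodic with period 4.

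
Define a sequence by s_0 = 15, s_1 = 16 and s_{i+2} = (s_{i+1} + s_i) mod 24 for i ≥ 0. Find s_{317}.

5

We have s_0 = 15; s_1 = 16; s_2 = 7; s_3 = 23; s_4 = 6; s_5 = 5; s_6 = 11; s_7 = 16; s_8 = 3; s_9 = 19; s_{10} = 22; s_{11} = 17; s_{12} = 15; s_{13} = 8; s_{14} = 23; s_{15} = 7; s_{16} = 6; s_{17} = 13; s_{18} = 19; s_{19} = 8; s_{20} = 3; s_{21} = 11; s_{22} = 14; s_{23} = 1; s_{24} = 15; s_{25} = 16.
The sequence repeats with period 24.
(317 - 0) mod 24 = 5, so s_{317} = s_5 = 5.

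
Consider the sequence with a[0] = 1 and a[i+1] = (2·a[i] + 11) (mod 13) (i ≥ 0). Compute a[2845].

0

We have a[0] = 1,  a[1] = 0,  a[2] = 11,  a[3] = 7,  a[4] = 12,  a[5] = 9,  a[6] = 3,  a[7] = 4,  a[8] = 6,  a[9] = 10,  a[10] = 5,  a[11] = 8,  a[12] = 1.
The sequence repeats with period 12.
(2845 - 0) mod 12 = 1, so a[2845] = a[1] = 0.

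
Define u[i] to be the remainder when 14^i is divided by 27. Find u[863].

Listing terms: u[1] = 14,  u[2] = 7,  u[3] = 17,  u[4] = 22,  u[5] = 11,  u[6] = 19,  u[7] = 23,  u[8] = 25,  u[9] = 26,  u[10] = 13,  u[11] = 20,  u[12] = 10,  u[13] = 5,  u[14] = 16,  u[15] = 8,  u[16] = 4,  u[17] = 2,  u[18] = 1,  u[19] = 14.
Since u[19] = u[1] = 14, the sequence is periodic with period 18.
(863 - 1) mod 18 = 16, so u[863] = u[17] = 2.

2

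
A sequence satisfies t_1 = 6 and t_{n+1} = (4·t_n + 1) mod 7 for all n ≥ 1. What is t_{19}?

t_1 = 6; t_2 = 4; t_3 = 3; t_4 = 6.
The sequence repeats with period 3.
(19 - 1) mod 3 = 0, so t_{19} = t_1 = 6.

6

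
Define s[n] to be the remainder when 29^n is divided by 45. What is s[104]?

31

Computing terms: s[1] = 29; s[2] = 31; s[3] = 44; s[4] = 16; s[5] = 14; s[6] = 1; s[7] = 29.
Since s[7] = s[1] = 29, the sequence is periodic with period 6.
(104 - 1) mod 6 = 1, so s[104] = s[2] = 31.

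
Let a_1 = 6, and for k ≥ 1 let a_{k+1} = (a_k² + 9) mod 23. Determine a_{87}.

Listing terms: a_1 = 6; a_2 = 22; a_3 = 10; a_4 = 17; a_5 = 22.
Since a_5 = a_2 = 22, the sequence is eventually periodic: after a pre-period of length 1 it cycles with period 3.
For k ≥ 2, a_k depends only on (k - 2) mod 3. (87 - 2) mod 3 = 1, so a_{87} = a_3 = 10.

10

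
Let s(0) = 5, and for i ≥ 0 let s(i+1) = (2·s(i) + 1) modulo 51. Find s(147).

47

Computing terms: s(0) = 5,  s(1) = 11,  s(2) = 23,  s(3) = 47,  s(4) = 44,  s(5) = 38,  s(6) = 26,  s(7) = 2,  s(8) = 5.
Since s(8) = s(0) = 5, the sequence is periodic with period 8.
(147 - 0) mod 8 = 3, so s(147) = s(3) = 47.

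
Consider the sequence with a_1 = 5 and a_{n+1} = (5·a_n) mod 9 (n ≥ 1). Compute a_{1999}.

5

We have a_1 = 5,  a_2 = 7,  a_3 = 8,  a_4 = 4,  a_5 = 2,  a_6 = 1,  a_7 = 5.
The sequence repeats with period 6.
So a_{1999} = a_{1 + ((1999-1) mod 6)} = a_1 = 5.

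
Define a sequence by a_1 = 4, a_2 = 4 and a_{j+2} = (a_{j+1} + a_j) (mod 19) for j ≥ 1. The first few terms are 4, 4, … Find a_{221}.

We have a_1 = 4, a_2 = 4, a_3 = 8, a_4 = 12, a_5 = 1, a_6 = 13, a_7 = 14, a_8 = 8, a_9 = 3, a_{10} = 11, a_{11} = 14, a_{12} = 6, a_{13} = 1, a_{14} = 7, a_{15} = 8, a_{16} = 15, a_{17} = 4, a_{18} = 0, a_{19} = 4, a_{20} = 4.
The sequence repeats with period 18.
So a_{221} = a_{1 + ((221-1) mod 18)} = a_5 = 1.

1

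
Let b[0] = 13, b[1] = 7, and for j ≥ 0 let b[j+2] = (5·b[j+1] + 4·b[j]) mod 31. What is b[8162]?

25

We have b[0] = 13,  b[1] = 7,  b[2] = 25,  b[3] = 29,  b[4] = 28,  b[5] = 8,  b[6] = 28,  b[7] = 17,  b[8] = 11,  b[9] = 30,  b[10] = 8,  b[11] = 5,  b[12] = 26,  b[13] = 26,  b[14] = 17,  b[15] = 3,  b[16] = 21,  b[17] = 24,  b[18] = 18,  b[19] = 0,  b[20] = 10,  b[21] = 19,  b[22] = 11,  b[23] = 7,  b[24] = 17,  b[25] = 20,  b[26] = 13,  b[27] = 21,  b[28] = 2,  b[29] = 1,  b[30] = 13,  b[31] = 7.
Since (b[30], b[31]) = (b[0], b[1]) = (13, 7) (two consecutive terms determine the rest), the sequence is periodic with period 30.
(8162 - 0) mod 30 = 2, so b[8162] = b[2] = 25.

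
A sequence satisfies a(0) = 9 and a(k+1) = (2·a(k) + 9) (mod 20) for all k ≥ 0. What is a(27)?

15

a(0) = 9,  a(1) = 7,  a(2) = 3,  a(3) = 15,  a(4) = 19,  a(5) = 7.
Since a(5) = a(1) = 7, the sequence is eventually periodic: after a pre-period of length 1 it cycles with period 4.
For k ≥ 1, a(k) depends only on (k - 1) mod 4. (27 - 1) mod 4 = 2, so a(27) = a(3) = 15.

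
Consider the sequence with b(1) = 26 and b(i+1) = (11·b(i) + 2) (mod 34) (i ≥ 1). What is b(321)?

Computing terms: b(1) = 26,  b(2) = 16,  b(3) = 8,  b(4) = 22,  b(5) = 6,  b(6) = 0,  b(7) = 2,  b(8) = 24,  b(9) = 28,  b(10) = 4,  b(11) = 12,  b(12) = 32,  b(13) = 14,  b(14) = 20,  b(15) = 18,  b(16) = 30,  b(17) = 26.
The sequence repeats with period 16.
So b(321) = b(1 + ((321-1) mod 16)) = b(1) = 26.

26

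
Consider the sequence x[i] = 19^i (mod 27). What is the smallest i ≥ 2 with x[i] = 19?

x[1] = 19; x[2] = 10; x[3] = 1; x[4] = 19.
Since x[4] = x[1] = 19, the sequence is periodic with period 3.
The value 19 next appears (with i ≥ 2) at x[4].

4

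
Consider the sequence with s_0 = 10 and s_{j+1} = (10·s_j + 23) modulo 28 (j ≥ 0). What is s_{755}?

5

Computing terms: s_0 = 10; s_1 = 11; s_2 = 21; s_3 = 9; s_4 = 1; s_5 = 5; s_6 = 17; s_7 = 25; s_8 = 21.
Since s_8 = s_2 = 21, the sequence is eventually periodic: after a pre-period of length 2 it cycles with period 6.
For j ≥ 2, s_j depends only on (j - 2) mod 6. (755 - 2) mod 6 = 3, so s_{755} = s_5 = 5.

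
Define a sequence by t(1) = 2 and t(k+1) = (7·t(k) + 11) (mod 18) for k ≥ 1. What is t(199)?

2

We have t(1) = 2; t(2) = 7; t(3) = 6; t(4) = 17; t(5) = 4; t(6) = 3; t(7) = 14; t(8) = 1; t(9) = 0; t(10) = 11; t(11) = 16; t(12) = 15; t(13) = 8; t(14) = 13; t(15) = 12; t(16) = 5; t(17) = 10; t(18) = 9; t(19) = 2.
The sequence repeats with period 18.
(199 - 1) mod 18 = 0, so t(199) = t(1) = 2.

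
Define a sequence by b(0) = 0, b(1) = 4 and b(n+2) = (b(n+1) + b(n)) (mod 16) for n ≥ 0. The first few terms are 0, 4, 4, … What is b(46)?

12

b(0) = 0; b(1) = 4; b(2) = 4; b(3) = 8; b(4) = 12; b(5) = 4; b(6) = 0; b(7) = 4.
Since (b(6), b(7)) = (b(0), b(1)) = (0, 4) (two consecutive terms determine the rest), the sequence is periodic with period 6.
So b(46) = b(0 + ((46-0) mod 6)) = b(4) = 12.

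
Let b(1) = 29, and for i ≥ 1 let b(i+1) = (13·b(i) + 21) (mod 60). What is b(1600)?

56

b(1) = 29, b(2) = 38, b(3) = 35, b(4) = 56, b(5) = 29.
Since b(5) = b(1) = 29, the sequence is periodic with period 4.
(1600 - 1) mod 4 = 3, so b(1600) = b(4) = 56.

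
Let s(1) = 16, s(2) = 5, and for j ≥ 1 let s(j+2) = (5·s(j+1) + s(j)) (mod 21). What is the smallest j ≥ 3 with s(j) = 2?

13

Listing terms: s(1) = 16, s(2) = 5, s(3) = 20, s(4) = 0, s(5) = 20, s(6) = 16, s(7) = 16, s(8) = 12, s(9) = 13, s(10) = 14, s(11) = 20, s(12) = 9, s(13) = 2, s(14) = 19, s(15) = 13, s(16) = 0, s(17) = 13, s(18) = 2, s(19) = 2, s(20) = 12, s(21) = 20, s(22) = 7, s(23) = 13, s(24) = 9, s(25) = 16, s(26) = 5.
The sequence repeats with period 24.
The value 2 first appears (with j ≥ 3) at s(13).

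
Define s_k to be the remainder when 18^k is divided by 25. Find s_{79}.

7

s_0 = 1, s_1 = 18, s_2 = 24, s_3 = 7, s_4 = 1.
The sequence repeats with period 4.
(79 - 0) mod 4 = 3, so s_{79} = s_3 = 7.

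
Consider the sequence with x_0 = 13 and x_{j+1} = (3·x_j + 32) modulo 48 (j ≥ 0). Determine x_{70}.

5

x_0 = 13,  x_1 = 23,  x_2 = 5,  x_3 = 47,  x_4 = 29,  x_5 = 23.
Since x_5 = x_1 = 23, the sequence is eventually periodic: after a pre-period of length 1 it cycles with period 4.
For j ≥ 1, x_j depends only on (j - 1) mod 4. (70 - 1) mod 4 = 1, so x_{70} = x_2 = 5.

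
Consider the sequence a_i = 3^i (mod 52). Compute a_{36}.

1

a_1 = 3, a_2 = 9, a_3 = 27, a_4 = 29, a_5 = 35, a_6 = 1, a_7 = 3.
Since a_7 = a_1 = 3, the sequence is periodic with period 6.
(36 - 1) mod 6 = 5, so a_{36} = a_6 = 1.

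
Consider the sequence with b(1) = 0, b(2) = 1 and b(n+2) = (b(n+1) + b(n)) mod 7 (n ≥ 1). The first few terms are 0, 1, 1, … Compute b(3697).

We have b(1) = 0, b(2) = 1, b(3) = 1, b(4) = 2, b(5) = 3, b(6) = 5, b(7) = 1, b(8) = 6, b(9) = 0, b(10) = 6, b(11) = 6, b(12) = 5, b(13) = 4, b(14) = 2, b(15) = 6, b(16) = 1, b(17) = 0, b(18) = 1.
The sequence repeats with period 16.
So b(3697) = b(1 + ((3697-1) mod 16)) = b(1) = 0.

0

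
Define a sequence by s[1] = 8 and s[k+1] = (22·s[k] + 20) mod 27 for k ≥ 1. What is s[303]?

s[1] = 8,  s[2] = 7,  s[3] = 12,  s[4] = 14,  s[5] = 4,  s[6] = 0,  s[7] = 20,  s[8] = 1,  s[9] = 15,  s[10] = 26,  s[11] = 25,  s[12] = 3,  s[13] = 5,  s[14] = 22,  s[15] = 18,  s[16] = 11,  s[17] = 19,  s[18] = 6,  s[19] = 17,  s[20] = 16,  s[21] = 21,  s[22] = 23,  s[23] = 13,  s[24] = 9,  s[25] = 2,  s[26] = 10,  s[27] = 24,  s[28] = 8.
Since s[28] = s[1] = 8, the sequence is periodic with period 27.
(303 - 1) mod 27 = 5, so s[303] = s[6] = 0.

0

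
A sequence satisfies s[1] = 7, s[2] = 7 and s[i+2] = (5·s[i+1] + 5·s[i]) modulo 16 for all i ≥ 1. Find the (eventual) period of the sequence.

24

Computing terms: s[1] = 7,  s[2] = 7,  s[3] = 6,  s[4] = 1,  s[5] = 3,  s[6] = 4,  s[7] = 3,  s[8] = 3,  s[9] = 14,  s[10] = 5,  s[11] = 15,  s[12] = 4,  s[13] = 15,  s[14] = 15,  s[15] = 6,  s[16] = 9,  s[17] = 11,  s[18] = 4,  s[19] = 11,  s[20] = 11,  s[21] = 14,  s[22] = 13,  s[23] = 7,  s[24] = 4,  s[25] = 7,  s[26] = 7.
Since (s[25], s[26]) = (s[1], s[2]) = (7, 7) (two consecutive terms determine the rest), the sequence is periodic with period 24.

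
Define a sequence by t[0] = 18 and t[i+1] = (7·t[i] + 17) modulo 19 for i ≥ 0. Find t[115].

Computing terms: t[0] = 18; t[1] = 10; t[2] = 11; t[3] = 18.
Since t[3] = t[0] = 18, the sequence is periodic with period 3.
(115 - 0) mod 3 = 1, so t[115] = t[1] = 10.

10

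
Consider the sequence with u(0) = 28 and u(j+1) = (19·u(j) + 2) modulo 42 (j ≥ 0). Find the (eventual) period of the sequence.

6

Listing terms: u(0) = 28, u(1) = 30, u(2) = 26, u(3) = 34, u(4) = 18, u(5) = 8, u(6) = 28.
Since u(6) = u(0) = 28, the sequence is periodic with period 6.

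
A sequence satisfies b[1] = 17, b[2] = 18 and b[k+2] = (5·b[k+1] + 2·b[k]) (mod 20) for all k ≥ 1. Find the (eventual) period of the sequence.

8

Listing terms: b[1] = 17,  b[2] = 18,  b[3] = 4,  b[4] = 16,  b[5] = 8,  b[6] = 12,  b[7] = 16,  b[8] = 4,  b[9] = 12,  b[10] = 8,  b[11] = 4,  b[12] = 16.
Since (b[11], b[12]) = (b[3], b[4]) = (4, 16) (two consecutive terms determine the rest), the sequence is eventually periodic: after a pre-period of length 2 it cycles with period 8.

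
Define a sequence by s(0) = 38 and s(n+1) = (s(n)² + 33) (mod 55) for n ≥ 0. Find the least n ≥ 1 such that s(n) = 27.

Listing terms: s(0) = 38, s(1) = 47, s(2) = 42, s(3) = 37, s(4) = 27, s(5) = 47.
Since s(5) = s(1) = 47, the sequence is eventually periodic: after a pre-period of length 1 it cycles with period 4.
The value 27 first appears (with n ≥ 1) at s(4).

4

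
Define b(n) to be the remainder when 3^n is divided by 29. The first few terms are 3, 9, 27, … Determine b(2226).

We have b(1) = 3; b(2) = 9; b(3) = 27; b(4) = 23; b(5) = 11; b(6) = 4; b(7) = 12; b(8) = 7; b(9) = 21; b(10) = 5; b(11) = 15; b(12) = 16; b(13) = 19; b(14) = 28; b(15) = 26; b(16) = 20; b(17) = 2; b(18) = 6; b(19) = 18; b(20) = 25; b(21) = 17; b(22) = 22; b(23) = 8; b(24) = 24; b(25) = 14; b(26) = 13; b(27) = 10; b(28) = 1; b(29) = 3.
The sequence repeats with period 28.
(2226 - 1) mod 28 = 13, so b(2226) = b(14) = 28.

28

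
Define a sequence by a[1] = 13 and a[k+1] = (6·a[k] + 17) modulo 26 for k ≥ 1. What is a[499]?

1

Computing terms: a[1] = 13,  a[2] = 17,  a[3] = 15,  a[4] = 3,  a[5] = 9,  a[6] = 19,  a[7] = 1,  a[8] = 23,  a[9] = 25,  a[10] = 11,  a[11] = 5,  a[12] = 21,  a[13] = 13.
Since a[13] = a[1] = 13, the sequence is periodic with period 12.
(499 - 1) mod 12 = 6, so a[499] = a[7] = 1.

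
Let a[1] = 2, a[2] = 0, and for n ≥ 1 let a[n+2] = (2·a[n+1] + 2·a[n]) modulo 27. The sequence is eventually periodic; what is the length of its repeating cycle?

27

Listing terms: a[1] = 2; a[2] = 0; a[3] = 4; a[4] = 8; a[5] = 24; a[6] = 10; a[7] = 14; a[8] = 21; a[9] = 16; a[10] = 20; a[11] = 18; a[12] = 22; a[13] = 26; a[14] = 15; a[15] = 1; a[16] = 5; a[17] = 12; a[18] = 7; a[19] = 11; a[20] = 9; a[21] = 13; a[22] = 17; a[23] = 6; a[24] = 19; a[25] = 23; a[26] = 3; a[27] = 25; a[28] = 2; a[29] = 0.
The sequence repeats with period 27.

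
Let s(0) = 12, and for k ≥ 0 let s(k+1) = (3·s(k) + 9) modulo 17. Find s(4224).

12

Listing terms: s(0) = 12,  s(1) = 11,  s(2) = 8,  s(3) = 16,  s(4) = 6,  s(5) = 10,  s(6) = 5,  s(7) = 7,  s(8) = 13,  s(9) = 14,  s(10) = 0,  s(11) = 9,  s(12) = 2,  s(13) = 15,  s(14) = 3,  s(15) = 1,  s(16) = 12.
The sequence repeats with period 16.
So s(4224) = s(0 + ((4224-0) mod 16)) = s(0) = 12.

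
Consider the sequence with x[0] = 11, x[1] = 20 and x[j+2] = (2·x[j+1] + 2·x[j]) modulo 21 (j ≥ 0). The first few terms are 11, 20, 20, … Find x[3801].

Listing terms: x[0] = 11; x[1] = 20; x[2] = 20; x[3] = 17; x[4] = 11; x[5] = 14; x[6] = 8; x[7] = 2; x[8] = 20; x[9] = 2; x[10] = 2; x[11] = 8; x[12] = 20; x[13] = 14; x[14] = 5; x[15] = 17; x[16] = 2; x[17] = 17; x[18] = 17; x[19] = 5; x[20] = 2; x[21] = 14; x[22] = 11; x[23] = 8; x[24] = 17; x[25] = 8; x[26] = 8; x[27] = 11; x[28] = 17; x[29] = 14; x[30] = 20; x[31] = 5; x[32] = 8; x[33] = 5; x[34] = 5; x[35] = 20; x[36] = 8; x[37] = 14; x[38] = 2; x[39] = 11; x[40] = 5; x[41] = 11; x[42] = 11; x[43] = 2; x[44] = 5; x[45] = 14; x[46] = 17; x[47] = 20; x[48] = 11; x[49] = 20.
Since (x[48], x[49]) = (x[0], x[1]) = (11, 20) (two consecutive terms determine the rest), the sequence is periodic with period 48.
(3801 - 0) mod 48 = 9, so x[3801] = x[9] = 2.

2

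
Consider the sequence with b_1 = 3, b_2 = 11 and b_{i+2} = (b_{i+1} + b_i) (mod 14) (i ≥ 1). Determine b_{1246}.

We have b_1 = 3; b_2 = 11; b_3 = 0; b_4 = 11; b_5 = 11; b_6 = 8; b_7 = 5; b_8 = 13; b_9 = 4; b_{10} = 3; b_{11} = 7; b_{12} = 10; b_{13} = 3; b_{14} = 13; b_{15} = 2; b_{16} = 1; b_{17} = 3; b_{18} = 4; b_{19} = 7; b_{20} = 11; b_{21} = 4; b_{22} = 1; b_{23} = 5; b_{24} = 6; b_{25} = 11; b_{26} = 3; b_{27} = 0; b_{28} = 3; b_{29} = 3; b_{30} = 6; b_{31} = 9; b_{32} = 1; b_{33} = 10; b_{34} = 11; b_{35} = 7; b_{36} = 4; b_{37} = 11; b_{38} = 1; b_{39} = 12; b_{40} = 13; b_{41} = 11; b_{42} = 10; b_{43} = 7; b_{44} = 3; b_{45} = 10; b_{46} = 13; b_{47} = 9; b_{48} = 8; b_{49} = 3; b_{50} = 11.
The sequence repeats with period 48.
(1246 - 1) mod 48 = 45, so b_{1246} = b_{46} = 13.

13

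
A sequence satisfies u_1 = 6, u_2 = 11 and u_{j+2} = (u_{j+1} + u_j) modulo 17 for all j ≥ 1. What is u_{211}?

7

Listing terms: u_1 = 6,  u_2 = 11,  u_3 = 0,  u_4 = 11,  u_5 = 11,  u_6 = 5,  u_7 = 16,  u_8 = 4,  u_9 = 3,  u_{10} = 7,  u_{11} = 10,  u_{12} = 0,  u_{13} = 10,  u_{14} = 10,  u_{15} = 3,  u_{16} = 13,  u_{17} = 16,  u_{18} = 12,  u_{19} = 11,  u_{20} = 6,  u_{21} = 0,  u_{22} = 6,  u_{23} = 6,  u_{24} = 12,  u_{25} = 1,  u_{26} = 13,  u_{27} = 14,  u_{28} = 10,  u_{29} = 7,  u_{30} = 0,  u_{31} = 7,  u_{32} = 7,  u_{33} = 14,  u_{34} = 4,  u_{35} = 1,  u_{36} = 5,  u_{37} = 6,  u_{38} = 11.
The sequence repeats with period 36.
So u_{211} = u_{1 + ((211-1) mod 36)} = u_{31} = 7.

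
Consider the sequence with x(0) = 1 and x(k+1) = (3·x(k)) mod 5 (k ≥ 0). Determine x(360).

1

Listing terms: x(0) = 1, x(1) = 3, x(2) = 4, x(3) = 2, x(4) = 1.
The sequence repeats with period 4.
So x(360) = x(0 + ((360-0) mod 4)) = x(0) = 1.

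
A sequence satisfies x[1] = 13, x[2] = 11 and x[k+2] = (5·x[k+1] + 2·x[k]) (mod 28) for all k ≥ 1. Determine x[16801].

We have x[1] = 13; x[2] = 11; x[3] = 25; x[4] = 7; x[5] = 1; x[6] = 19; x[7] = 13; x[8] = 19; x[9] = 9; x[10] = 27; x[11] = 13; x[12] = 7; x[13] = 5; x[14] = 11; x[15] = 9; x[16] = 11; x[17] = 17; x[18] = 23; x[19] = 9; x[20] = 7; x[21] = 25; x[22] = 27; x[23] = 17; x[24] = 27; x[25] = 1; x[26] = 3; x[27] = 17; x[28] = 7; x[29] = 13; x[30] = 23; x[31] = 1; x[32] = 23; x[33] = 5; x[34] = 15; x[35] = 1; x[36] = 7; x[37] = 9; x[38] = 3; x[39] = 5; x[40] = 3; x[41] = 25; x[42] = 19; x[43] = 5; x[44] = 7; x[45] = 17; x[46] = 15; x[47] = 25; x[48] = 15; x[49] = 13; x[50] = 11.
The sequence repeats with period 48.
So x[16801] = x[1 + ((16801-1) mod 48)] = x[1] = 13.

13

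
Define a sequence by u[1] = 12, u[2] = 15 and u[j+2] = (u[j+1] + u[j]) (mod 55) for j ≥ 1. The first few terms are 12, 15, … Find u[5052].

15

u[1] = 12, u[2] = 15, u[3] = 27, u[4] = 42, u[5] = 14, u[6] = 1, u[7] = 15, u[8] = 16, u[9] = 31, u[10] = 47, u[11] = 23, u[12] = 15, u[13] = 38, u[14] = 53, u[15] = 36, u[16] = 34, u[17] = 15, u[18] = 49, u[19] = 9, u[20] = 3, u[21] = 12, u[22] = 15.
Since (u[21], u[22]) = (u[1], u[2]) = (12, 15) (two consecutive terms determine the rest), the sequence is periodic with period 20.
So u[5052] = u[1 + ((5052-1) mod 20)] = u[12] = 15.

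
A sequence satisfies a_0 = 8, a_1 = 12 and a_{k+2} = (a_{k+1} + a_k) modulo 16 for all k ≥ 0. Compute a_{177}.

Listing terms: a_0 = 8; a_1 = 12; a_2 = 4; a_3 = 0; a_4 = 4; a_5 = 4; a_6 = 8; a_7 = 12.
Since (a_6, a_7) = (a_0, a_1) = (8, 12) (two consecutive terms determine the rest), the sequence is periodic with period 6.
(177 - 0) mod 6 = 3, so a_{177} = a_3 = 0.

0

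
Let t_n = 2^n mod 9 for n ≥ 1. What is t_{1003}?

We have t_1 = 2,  t_2 = 4,  t_3 = 8,  t_4 = 7,  t_5 = 5,  t_6 = 1,  t_7 = 2.
The sequence repeats with period 6.
So t_{1003} = t_{1 + ((1003-1) mod 6)} = t_1 = 2.

2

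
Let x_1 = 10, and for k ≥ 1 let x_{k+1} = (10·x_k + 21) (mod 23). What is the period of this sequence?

x_1 = 10, x_2 = 6, x_3 = 12, x_4 = 3, x_5 = 5, x_6 = 2, x_7 = 18, x_8 = 17, x_9 = 7, x_{10} = 22, x_{11} = 11, x_{12} = 16, x_{13} = 20, x_{14} = 14, x_{15} = 0, x_{16} = 21, x_{17} = 1, x_{18} = 8, x_{19} = 9, x_{20} = 19, x_{21} = 4, x_{22} = 15, x_{23} = 10.
Since x_{23} = x_1 = 10, the sequence is periodic with period 22.

22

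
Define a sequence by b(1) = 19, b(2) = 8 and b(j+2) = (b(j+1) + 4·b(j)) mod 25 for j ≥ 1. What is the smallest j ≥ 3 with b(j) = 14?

25

Computing terms: b(1) = 19, b(2) = 8, b(3) = 9, b(4) = 16, b(5) = 2, b(6) = 16, b(7) = 24, b(8) = 13, b(9) = 9, b(10) = 11, b(11) = 22, b(12) = 16, b(13) = 4, b(14) = 18, b(15) = 9, b(16) = 6, b(17) = 17, b(18) = 16, b(19) = 9, b(20) = 23, b(21) = 9, b(22) = 1, b(23) = 12, b(24) = 16, b(25) = 14, b(26) = 3, b(27) = 9, b(28) = 21, b(29) = 7, b(30) = 16, b(31) = 19, b(32) = 8.
Since (b(31), b(32)) = (b(1), b(2)) = (19, 8) (two consecutive terms determine the rest), the sequence is periodic with period 30.
The value 14 first appears (with j ≥ 3) at b(25).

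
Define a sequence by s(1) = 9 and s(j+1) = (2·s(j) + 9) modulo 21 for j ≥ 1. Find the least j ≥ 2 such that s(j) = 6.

Listing terms: s(1) = 9,  s(2) = 6,  s(3) = 0,  s(4) = 9.
Since s(4) = s(1) = 9, the sequence is periodic with period 3.
The value 6 first appears (with j ≥ 2) at s(2).

2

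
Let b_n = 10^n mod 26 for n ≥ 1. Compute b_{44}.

22

Listing terms: b_1 = 10; b_2 = 22; b_3 = 12; b_4 = 16; b_5 = 4; b_6 = 14; b_7 = 10.
The sequence repeats with period 6.
So b_{44} = b_{1 + ((44-1) mod 6)} = b_2 = 22.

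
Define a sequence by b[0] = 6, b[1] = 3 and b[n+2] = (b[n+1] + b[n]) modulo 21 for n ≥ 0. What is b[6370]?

9

Listing terms: b[0] = 6; b[1] = 3; b[2] = 9; b[3] = 12; b[4] = 0; b[5] = 12; b[6] = 12; b[7] = 3; b[8] = 15; b[9] = 18; b[10] = 12; b[11] = 9; b[12] = 0; b[13] = 9; b[14] = 9; b[15] = 18; b[16] = 6; b[17] = 3.
Since (b[16], b[17]) = (b[0], b[1]) = (6, 3) (two consecutive terms determine the rest), the sequence is periodic with period 16.
So b[6370] = b[0 + ((6370-0) mod 16)] = b[2] = 9.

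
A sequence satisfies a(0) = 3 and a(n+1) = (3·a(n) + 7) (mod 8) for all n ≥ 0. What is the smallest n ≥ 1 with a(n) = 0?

1

We have a(0) = 3; a(1) = 0; a(2) = 7; a(3) = 4; a(4) = 3.
The sequence repeats with period 4.
The value 0 first appears (with n ≥ 1) at a(1).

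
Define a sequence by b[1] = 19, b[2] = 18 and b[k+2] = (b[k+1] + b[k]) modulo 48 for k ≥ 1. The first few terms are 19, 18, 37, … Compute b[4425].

1

Listing terms: b[1] = 19; b[2] = 18; b[3] = 37; b[4] = 7; b[5] = 44; b[6] = 3; b[7] = 47; b[8] = 2; b[9] = 1; b[10] = 3; b[11] = 4; b[12] = 7; b[13] = 11; b[14] = 18; b[15] = 29; b[16] = 47; b[17] = 28; b[18] = 27; b[19] = 7; b[20] = 34; b[21] = 41; b[22] = 27; b[23] = 20; b[24] = 47; b[25] = 19; b[26] = 18.
The sequence repeats with period 24.
So b[4425] = b[1 + ((4425-1) mod 24)] = b[9] = 1.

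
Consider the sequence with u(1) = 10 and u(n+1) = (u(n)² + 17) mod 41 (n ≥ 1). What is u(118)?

We have u(1) = 10, u(2) = 35, u(3) = 12, u(4) = 38, u(5) = 26, u(6) = 37, u(7) = 33, u(8) = 40, u(9) = 18, u(10) = 13, u(11) = 22, u(12) = 9, u(13) = 16, u(14) = 27, u(15) = 8, u(16) = 40.
Since u(16) = u(8) = 40, the sequence is eventually periodic: after a pre-period of length 7 it cycles with period 8.
For n ≥ 8, u(n) depends only on (n - 8) mod 8. (118 - 8) mod 8 = 6, so u(118) = u(14) = 27.

27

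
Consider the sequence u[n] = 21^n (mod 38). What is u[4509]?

37

We have u[0] = 1,  u[1] = 21,  u[2] = 23,  u[3] = 27,  u[4] = 35,  u[5] = 13,  u[6] = 7,  u[7] = 33,  u[8] = 9,  u[9] = 37,  u[10] = 17,  u[11] = 15,  u[12] = 11,  u[13] = 3,  u[14] = 25,  u[15] = 31,  u[16] = 5,  u[17] = 29,  u[18] = 1.
Since u[18] = u[0] = 1, the sequence is periodic with period 18.
So u[4509] = u[0 + ((4509-0) mod 18)] = u[9] = 37.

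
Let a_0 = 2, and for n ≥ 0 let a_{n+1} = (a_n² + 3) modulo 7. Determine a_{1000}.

a_0 = 2, a_1 = 0, a_2 = 3, a_3 = 5, a_4 = 0.
Since a_4 = a_1 = 0, the sequence is eventually periodic: after a pre-period of length 1 it cycles with period 3.
For n ≥ 1, a_n depends only on (n - 1) mod 3. (1000 - 1) mod 3 = 0, so a_{1000} = a_1 = 0.

0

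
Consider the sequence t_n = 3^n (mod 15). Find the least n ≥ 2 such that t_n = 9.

2

We have t_1 = 3, t_2 = 9, t_3 = 12, t_4 = 6, t_5 = 3.
Since t_5 = t_1 = 3, the sequence is periodic with period 4.
The value 9 first appears (with n ≥ 2) at t_2.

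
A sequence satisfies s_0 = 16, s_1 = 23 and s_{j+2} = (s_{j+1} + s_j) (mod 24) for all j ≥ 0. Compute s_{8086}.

9

Computing terms: s_0 = 16,  s_1 = 23,  s_2 = 15,  s_3 = 14,  s_4 = 5,  s_5 = 19,  s_6 = 0,  s_7 = 19,  s_8 = 19,  s_9 = 14,  s_{10} = 9,  s_{11} = 23,  s_{12} = 8,  s_{13} = 7,  s_{14} = 15,  s_{15} = 22,  s_{16} = 13,  s_{17} = 11,  s_{18} = 0,  s_{19} = 11,  s_{20} = 11,  s_{21} = 22,  s_{22} = 9,  s_{23} = 7,  s_{24} = 16,  s_{25} = 23.
The sequence repeats with period 24.
So s_{8086} = s_{0 + ((8086-0) mod 24)} = s_{22} = 9.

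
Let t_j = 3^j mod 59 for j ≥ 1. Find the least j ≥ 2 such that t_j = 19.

17

Listing terms: t_1 = 3,  t_2 = 9,  t_3 = 27,  t_4 = 22,  t_5 = 7,  t_6 = 21,  t_7 = 4,  t_8 = 12,  t_9 = 36,  t_{10} = 49,  t_{11} = 29,  t_{12} = 28,  t_{13} = 25,  t_{14} = 16,  t_{15} = 48,  t_{16} = 26,  t_{17} = 19,  t_{18} = 57,  t_{19} = 53,  t_{20} = 41,  t_{21} = 5,  t_{22} = 15,  t_{23} = 45,  t_{24} = 17,  t_{25} = 51,  t_{26} = 35,  t_{27} = 46,  t_{28} = 20,  t_{29} = 1,  t_{30} = 3.
The sequence repeats with period 29.
The value 19 first appears (with j ≥ 2) at t_{17}.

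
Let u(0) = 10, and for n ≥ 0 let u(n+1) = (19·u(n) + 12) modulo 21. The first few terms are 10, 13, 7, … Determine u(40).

We have u(0) = 10,  u(1) = 13,  u(2) = 7,  u(3) = 19,  u(4) = 16,  u(5) = 1,  u(6) = 10.
The sequence repeats with period 6.
So u(40) = u(0 + ((40-0) mod 6)) = u(4) = 16.

16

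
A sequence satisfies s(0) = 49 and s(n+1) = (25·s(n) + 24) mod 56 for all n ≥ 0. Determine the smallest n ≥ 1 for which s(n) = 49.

Listing terms: s(0) = 49,  s(1) = 17,  s(2) = 1,  s(3) = 49.
The sequence repeats with period 3.
The value 49 next appears (with n ≥ 1) at s(3).

3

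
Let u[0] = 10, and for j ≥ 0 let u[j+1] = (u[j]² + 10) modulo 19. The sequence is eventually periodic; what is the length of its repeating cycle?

Computing terms: u[0] = 10,  u[1] = 15,  u[2] = 7,  u[3] = 2,  u[4] = 14,  u[5] = 16,  u[6] = 0,  u[7] = 10.
Since u[7] = u[0] = 10, the sequence is periodic with period 7.

7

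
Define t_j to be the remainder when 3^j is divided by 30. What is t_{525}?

We have t_0 = 1, t_1 = 3, t_2 = 9, t_3 = 27, t_4 = 21, t_5 = 3.
Since t_5 = t_1 = 3, the sequence is eventually periodic: after a pre-period of length 1 it cycles with period 4.
For j ≥ 1, t_j depends only on (j - 1) mod 4. (525 - 1) mod 4 = 0, so t_{525} = t_1 = 3.

3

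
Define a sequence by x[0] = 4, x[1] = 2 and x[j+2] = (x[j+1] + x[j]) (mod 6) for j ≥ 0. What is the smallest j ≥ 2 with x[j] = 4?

5

Listing terms: x[0] = 4,  x[1] = 2,  x[2] = 0,  x[3] = 2,  x[4] = 2,  x[5] = 4,  x[6] = 0,  x[7] = 4,  x[8] = 4,  x[9] = 2.
Since (x[8], x[9]) = (x[0], x[1]) = (4, 2) (two consecutive terms determine the rest), the sequence is periodic with period 8.
The value 4 first appears (with j ≥ 2) at x[5].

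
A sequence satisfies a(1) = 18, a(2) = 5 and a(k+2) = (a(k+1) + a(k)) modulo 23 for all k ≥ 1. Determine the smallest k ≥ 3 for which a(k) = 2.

8

Listing terms: a(1) = 18, a(2) = 5, a(3) = 0, a(4) = 5, a(5) = 5, a(6) = 10, a(7) = 15, a(8) = 2, a(9) = 17, a(10) = 19, a(11) = 13, a(12) = 9, a(13) = 22, a(14) = 8, a(15) = 7, a(16) = 15, a(17) = 22, a(18) = 14, a(19) = 13, a(20) = 4, a(21) = 17, a(22) = 21, a(23) = 15, a(24) = 13, a(25) = 5, a(26) = 18, a(27) = 0, a(28) = 18, a(29) = 18, a(30) = 13, a(31) = 8, a(32) = 21, a(33) = 6, a(34) = 4, a(35) = 10, a(36) = 14, a(37) = 1, a(38) = 15, a(39) = 16, a(40) = 8, a(41) = 1, a(42) = 9, a(43) = 10, a(44) = 19, a(45) = 6, a(46) = 2, a(47) = 8, a(48) = 10, a(49) = 18, a(50) = 5.
The sequence repeats with period 48.
The value 2 first appears (with k ≥ 3) at a(8).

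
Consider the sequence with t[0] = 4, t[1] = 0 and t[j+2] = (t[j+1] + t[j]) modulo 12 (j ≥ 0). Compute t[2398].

We have t[0] = 4, t[1] = 0, t[2] = 4, t[3] = 4, t[4] = 8, t[5] = 0, t[6] = 8, t[7] = 8, t[8] = 4, t[9] = 0.
The sequence repeats with period 8.
(2398 - 0) mod 8 = 6, so t[2398] = t[6] = 8.

8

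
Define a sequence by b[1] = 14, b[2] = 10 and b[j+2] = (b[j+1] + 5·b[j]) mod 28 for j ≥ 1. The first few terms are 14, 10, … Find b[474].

20

b[1] = 14; b[2] = 10; b[3] = 24; b[4] = 18; b[5] = 26; b[6] = 4; b[7] = 22; b[8] = 14; b[9] = 12; b[10] = 26; b[11] = 2; b[12] = 20; b[13] = 2; b[14] = 18; b[15] = 0; b[16] = 6; b[17] = 6; b[18] = 8; b[19] = 10; b[20] = 22; b[21] = 16; b[22] = 14; b[23] = 10.
Since (b[22], b[23]) = (b[1], b[2]) = (14, 10) (two consecutive terms determine the rest), the sequence is periodic with period 21.
(474 - 1) mod 21 = 11, so b[474] = b[12] = 20.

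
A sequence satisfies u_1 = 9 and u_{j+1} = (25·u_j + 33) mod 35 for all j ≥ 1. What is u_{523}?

u_1 = 9, u_2 = 13, u_3 = 8, u_4 = 23, u_5 = 13.
Since u_5 = u_2 = 13, the sequence is eventually periodic: after a pre-period of length 1 it cycles with period 3.
For j ≥ 2, u_j depends only on (j - 2) mod 3. (523 - 2) mod 3 = 2, so u_{523} = u_4 = 23.

23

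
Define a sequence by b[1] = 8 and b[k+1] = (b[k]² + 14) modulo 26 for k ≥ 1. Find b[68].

Listing terms: b[1] = 8; b[2] = 0; b[3] = 14; b[4] = 2; b[5] = 18; b[6] = 0.
Since b[6] = b[2] = 0, the sequence is eventually periodic: after a pre-period of length 1 it cycles with period 4.
For k ≥ 2, b[k] depends only on (k - 2) mod 4. (68 - 2) mod 4 = 2, so b[68] = b[4] = 2.

2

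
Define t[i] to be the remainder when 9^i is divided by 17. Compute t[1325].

Listing terms: t[1] = 9, t[2] = 13, t[3] = 15, t[4] = 16, t[5] = 8, t[6] = 4, t[7] = 2, t[8] = 1, t[9] = 9.
The sequence repeats with period 8.
So t[1325] = t[1 + ((1325-1) mod 8)] = t[5] = 8.

8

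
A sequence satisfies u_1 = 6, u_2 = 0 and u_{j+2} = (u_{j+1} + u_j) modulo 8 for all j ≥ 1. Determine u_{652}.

u_1 = 6; u_2 = 0; u_3 = 6; u_4 = 6; u_5 = 4; u_6 = 2; u_7 = 6; u_8 = 0.
Since (u_7, u_8) = (u_1, u_2) = (6, 0) (two consecutive terms determine the rest), the sequence is periodic with period 6.
(652 - 1) mod 6 = 3, so u_{652} = u_4 = 6.

6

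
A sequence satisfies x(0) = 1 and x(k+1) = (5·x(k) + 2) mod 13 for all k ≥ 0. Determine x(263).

5

Computing terms: x(0) = 1; x(1) = 7; x(2) = 11; x(3) = 5; x(4) = 1.
Since x(4) = x(0) = 1, the sequence is periodic with period 4.
(263 - 0) mod 4 = 3, so x(263) = x(3) = 5.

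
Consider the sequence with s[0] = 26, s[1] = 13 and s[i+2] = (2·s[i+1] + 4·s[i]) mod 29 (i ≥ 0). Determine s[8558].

16

Computing terms: s[0] = 26, s[1] = 13, s[2] = 14, s[3] = 22, s[4] = 13, s[5] = 27, s[6] = 19, s[7] = 1, s[8] = 20, s[9] = 15, s[10] = 23, s[11] = 19, s[12] = 14, s[13] = 17, s[14] = 3, s[15] = 16, s[16] = 15, s[17] = 7, s[18] = 16, s[19] = 2, s[20] = 10, s[21] = 28, s[22] = 9, s[23] = 14, s[24] = 6, s[25] = 10, s[26] = 15, s[27] = 12, s[28] = 26, s[29] = 13.
Since (s[28], s[29]) = (s[0], s[1]) = (26, 13) (two consecutive terms determine the rest), the sequence is periodic with period 28.
(8558 - 0) mod 28 = 18, so s[8558] = s[18] = 16.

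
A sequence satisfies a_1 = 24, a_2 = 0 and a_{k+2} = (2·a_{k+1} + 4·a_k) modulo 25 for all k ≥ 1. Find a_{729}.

We have a_1 = 24,  a_2 = 0,  a_3 = 21,  a_4 = 17,  a_5 = 18,  a_6 = 4,  a_7 = 5,  a_8 = 1,  a_9 = 22,  a_{10} = 23,  a_{11} = 9,  a_{12} = 10,  a_{13} = 6,  a_{14} = 2,  a_{15} = 3,  a_{16} = 14,  a_{17} = 15,  a_{18} = 11,  a_{19} = 7,  a_{20} = 8,  a_{21} = 19,  a_{22} = 20,  a_{23} = 16,  a_{24} = 12,  a_{25} = 13,  a_{26} = 24,  a_{27} = 0.
The sequence repeats with period 25.
(729 - 1) mod 25 = 3, so a_{729} = a_4 = 17.

17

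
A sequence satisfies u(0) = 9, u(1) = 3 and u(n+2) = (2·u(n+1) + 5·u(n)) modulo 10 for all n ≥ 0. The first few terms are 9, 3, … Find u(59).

7

We have u(0) = 9; u(1) = 3; u(2) = 1; u(3) = 7; u(4) = 9; u(5) = 3.
The sequence repeats with period 4.
(59 - 0) mod 4 = 3, so u(59) = u(3) = 7.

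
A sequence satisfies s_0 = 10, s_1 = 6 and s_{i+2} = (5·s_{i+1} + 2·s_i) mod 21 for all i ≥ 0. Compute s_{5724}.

Computing terms: s_0 = 10, s_1 = 6, s_2 = 8, s_3 = 10, s_4 = 3, s_5 = 14, s_6 = 13, s_7 = 9, s_8 = 8, s_9 = 16, s_{10} = 12, s_{11} = 8, s_{12} = 1, s_{13} = 0, s_{14} = 2, s_{15} = 10, s_{16} = 12, s_{17} = 17, s_{18} = 4, s_{19} = 12, s_{20} = 5, s_{21} = 7, s_{22} = 3, s_{23} = 8, s_{24} = 4, s_{25} = 15, s_{26} = 20, s_{27} = 4, s_{28} = 18, s_{29} = 14, s_{30} = 1, s_{31} = 12, s_{32} = 20, s_{33} = 19, s_{34} = 9, s_{35} = 20, s_{36} = 13, s_{37} = 0, s_{38} = 5, s_{39} = 4, s_{40} = 9, s_{41} = 11, s_{42} = 10, s_{43} = 9, s_{44} = 2, s_{45} = 7, s_{46} = 18, s_{47} = 20, s_{48} = 10, s_{49} = 6.
Since (s_{48}, s_{49}) = (s_0, s_1) = (10, 6) (two consecutive terms determine the rest), the sequence is periodic with period 48.
(5724 - 0) mod 48 = 12, so s_{5724} = s_{12} = 1.

1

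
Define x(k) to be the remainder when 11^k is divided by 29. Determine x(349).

21

We have x(1) = 11,  x(2) = 5,  x(3) = 26,  x(4) = 25,  x(5) = 14,  x(6) = 9,  x(7) = 12,  x(8) = 16,  x(9) = 2,  x(10) = 22,  x(11) = 10,  x(12) = 23,  x(13) = 21,  x(14) = 28,  x(15) = 18,  x(16) = 24,  x(17) = 3,  x(18) = 4,  x(19) = 15,  x(20) = 20,  x(21) = 17,  x(22) = 13,  x(23) = 27,  x(24) = 7,  x(25) = 19,  x(26) = 6,  x(27) = 8,  x(28) = 1,  x(29) = 11.
The sequence repeats with period 28.
So x(349) = x(1 + ((349-1) mod 28)) = x(13) = 21.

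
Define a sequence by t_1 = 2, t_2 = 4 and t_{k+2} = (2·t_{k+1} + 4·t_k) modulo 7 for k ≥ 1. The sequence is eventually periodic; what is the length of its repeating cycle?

48

We have t_1 = 2,  t_2 = 4,  t_3 = 2,  t_4 = 6,  t_5 = 6,  t_6 = 1,  t_7 = 5,  t_8 = 0,  t_9 = 6,  t_{10} = 5,  t_{11} = 6,  t_{12} = 4,  t_{13} = 4,  t_{14} = 3,  t_{15} = 1,  t_{16} = 0,  t_{17} = 4,  t_{18} = 1,  t_{19} = 4,  t_{20} = 5,  t_{21} = 5,  t_{22} = 2,  t_{23} = 3,  t_{24} = 0,  t_{25} = 5,  t_{26} = 3,  t_{27} = 5,  t_{28} = 1,  t_{29} = 1,  t_{30} = 6,  t_{31} = 2,  t_{32} = 0,  t_{33} = 1,  t_{34} = 2,  t_{35} = 1,  t_{36} = 3,  t_{37} = 3,  t_{38} = 4,  t_{39} = 6,  t_{40} = 0,  t_{41} = 3,  t_{42} = 6,  t_{43} = 3,  t_{44} = 2,  t_{45} = 2,  t_{46} = 5,  t_{47} = 4,  t_{48} = 0,  t_{49} = 2,  t_{50} = 4.
The sequence repeats with period 48.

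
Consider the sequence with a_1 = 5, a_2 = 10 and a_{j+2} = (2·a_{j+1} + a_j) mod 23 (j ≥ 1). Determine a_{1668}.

Computing terms: a_1 = 5,  a_2 = 10,  a_3 = 2,  a_4 = 14,  a_5 = 7,  a_6 = 5,  a_7 = 17,  a_8 = 16,  a_9 = 3,  a_{10} = 22,  a_{11} = 1,  a_{12} = 1,  a_{13} = 3,  a_{14} = 7,  a_{15} = 17,  a_{16} = 18,  a_{17} = 7,  a_{18} = 9,  a_{19} = 2,  a_{20} = 13,  a_{21} = 5,  a_{22} = 0,  a_{23} = 5,  a_{24} = 10.
The sequence repeats with period 22.
(1668 - 1) mod 22 = 17, so a_{1668} = a_{18} = 9.

9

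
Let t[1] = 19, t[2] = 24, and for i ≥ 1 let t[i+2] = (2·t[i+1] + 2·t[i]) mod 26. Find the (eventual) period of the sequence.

Listing terms: t[1] = 19; t[2] = 24; t[3] = 8; t[4] = 12; t[5] = 14; t[6] = 0; t[7] = 2; t[8] = 4; t[9] = 12; t[10] = 6; t[11] = 10; t[12] = 6; t[13] = 6; t[14] = 24; t[15] = 8.
Since (t[14], t[15]) = (t[2], t[3]) = (24, 8) (two consecutive terms determine the rest), the sequence is eventually periodic: after a pre-period of length 1 it cycles with period 12.

12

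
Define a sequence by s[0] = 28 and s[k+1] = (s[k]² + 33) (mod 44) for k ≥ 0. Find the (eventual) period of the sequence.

Listing terms: s[0] = 28; s[1] = 25; s[2] = 42; s[3] = 37; s[4] = 38; s[5] = 25.
Since s[5] = s[1] = 25, the sequence is eventually periodic: after a pre-period of length 1 it cycles with period 4.

4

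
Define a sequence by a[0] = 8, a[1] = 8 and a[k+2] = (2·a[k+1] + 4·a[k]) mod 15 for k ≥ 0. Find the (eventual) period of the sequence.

8

Computing terms: a[0] = 8; a[1] = 8; a[2] = 3; a[3] = 8; a[4] = 13; a[5] = 13; a[6] = 3; a[7] = 13; a[8] = 8; a[9] = 8.
The sequence repeats with period 8.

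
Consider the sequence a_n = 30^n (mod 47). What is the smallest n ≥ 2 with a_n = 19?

33

Listing terms: a_1 = 30,  a_2 = 7,  a_3 = 22,  a_4 = 2,  a_5 = 13,  a_6 = 14,  a_7 = 44,  a_8 = 4,  a_9 = 26,  a_{10} = 28,  a_{11} = 41,  a_{12} = 8,  a_{13} = 5,  a_{14} = 9,  a_{15} = 35,  a_{16} = 16,  a_{17} = 10,  a_{18} = 18,  a_{19} = 23,  a_{20} = 32,  a_{21} = 20,  a_{22} = 36,  a_{23} = 46,  a_{24} = 17,  a_{25} = 40,  a_{26} = 25,  a_{27} = 45,  a_{28} = 34,  a_{29} = 33,  a_{30} = 3,  a_{31} = 43,  a_{32} = 21,  a_{33} = 19,  a_{34} = 6,  a_{35} = 39,  a_{36} = 42,  a_{37} = 38,  a_{38} = 12,  a_{39} = 31,  a_{40} = 37,  a_{41} = 29,  a_{42} = 24,  a_{43} = 15,  a_{44} = 27,  a_{45} = 11,  a_{46} = 1,  a_{47} = 30.
The sequence repeats with period 46.
The value 19 first appears (with n ≥ 2) at a_{33}.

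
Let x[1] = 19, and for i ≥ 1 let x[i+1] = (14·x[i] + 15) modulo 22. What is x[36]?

19

x[1] = 19; x[2] = 17; x[3] = 11; x[4] = 15; x[5] = 5; x[6] = 19.
Since x[6] = x[1] = 19, the sequence is periodic with period 5.
(36 - 1) mod 5 = 0, so x[36] = x[1] = 19.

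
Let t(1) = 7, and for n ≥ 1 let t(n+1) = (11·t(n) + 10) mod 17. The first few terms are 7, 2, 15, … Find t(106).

13

We have t(1) = 7; t(2) = 2; t(3) = 15; t(4) = 5; t(5) = 14; t(6) = 11; t(7) = 12; t(8) = 6; t(9) = 8; t(10) = 13; t(11) = 0; t(12) = 10; t(13) = 1; t(14) = 4; t(15) = 3; t(16) = 9; t(17) = 7.
The sequence repeats with period 16.
(106 - 1) mod 16 = 9, so t(106) = t(10) = 13.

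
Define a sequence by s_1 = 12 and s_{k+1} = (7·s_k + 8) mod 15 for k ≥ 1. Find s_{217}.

Computing terms: s_1 = 12, s_2 = 2, s_3 = 7, s_4 = 12.
The sequence repeats with period 3.
So s_{217} = s_{1 + ((217-1) mod 3)} = s_1 = 12.

12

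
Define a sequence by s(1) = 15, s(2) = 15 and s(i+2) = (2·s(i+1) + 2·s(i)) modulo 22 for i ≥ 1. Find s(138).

s(1) = 15; s(2) = 15; s(3) = 16; s(4) = 18; s(5) = 2; s(6) = 18; s(7) = 18; s(8) = 6; s(9) = 4; s(10) = 20; s(11) = 4; s(12) = 4; s(13) = 16; s(14) = 18.
Since (s(13), s(14)) = (s(3), s(4)) = (16, 18) (two consecutive terms determine the rest), the sequence is eventually periodic: after a pre-period of length 2 it cycles with period 10.
For i ≥ 3, s(i) depends only on (i - 3) mod 10. (138 - 3) mod 10 = 5, so s(138) = s(8) = 6.

6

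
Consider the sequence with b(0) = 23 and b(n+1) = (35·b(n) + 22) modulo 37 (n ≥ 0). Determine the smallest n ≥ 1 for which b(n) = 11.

Listing terms: b(0) = 23; b(1) = 13; b(2) = 33; b(3) = 30; b(4) = 36; b(5) = 24; b(6) = 11; b(7) = 0; b(8) = 22; b(9) = 15; b(10) = 29; b(11) = 1; b(12) = 20; b(13) = 19; b(14) = 21; b(15) = 17; b(16) = 25; b(17) = 9; b(18) = 4; b(19) = 14; b(20) = 31; b(21) = 34; b(22) = 28; b(23) = 3; b(24) = 16; b(25) = 27; b(26) = 5; b(27) = 12; b(28) = 35; b(29) = 26; b(30) = 7; b(31) = 8; b(32) = 6; b(33) = 10; b(34) = 2; b(35) = 18; b(36) = 23.
Since b(36) = b(0) = 23, the sequence is periodic with period 36.
The value 11 first appears (with n ≥ 1) at b(6).

6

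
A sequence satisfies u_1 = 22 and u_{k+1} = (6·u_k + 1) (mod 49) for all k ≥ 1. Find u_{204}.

7

u_1 = 22,  u_2 = 35,  u_3 = 15,  u_4 = 42,  u_5 = 8,  u_6 = 0,  u_7 = 1,  u_8 = 7,  u_9 = 43,  u_{10} = 14,  u_{11} = 36,  u_{12} = 21,  u_{13} = 29,  u_{14} = 28,  u_{15} = 22.
Since u_{15} = u_1 = 22, the sequence is periodic with period 14.
(204 - 1) mod 14 = 7, so u_{204} = u_8 = 7.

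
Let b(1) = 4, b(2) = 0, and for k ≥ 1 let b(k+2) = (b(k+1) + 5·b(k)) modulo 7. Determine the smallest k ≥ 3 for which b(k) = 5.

13

Listing terms: b(1) = 4, b(2) = 0, b(3) = 6, b(4) = 6, b(5) = 1, b(6) = 3, b(7) = 1, b(8) = 2, b(9) = 0, b(10) = 3, b(11) = 3, b(12) = 4, b(13) = 5, b(14) = 4, b(15) = 1, b(16) = 0, b(17) = 5, b(18) = 5, b(19) = 2, b(20) = 6, b(21) = 2, b(22) = 4, b(23) = 0.
Since (b(22), b(23)) = (b(1), b(2)) = (4, 0) (two consecutive terms determine the rest), the sequence is periodic with period 21.
The value 5 first appears (with k ≥ 3) at b(13).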